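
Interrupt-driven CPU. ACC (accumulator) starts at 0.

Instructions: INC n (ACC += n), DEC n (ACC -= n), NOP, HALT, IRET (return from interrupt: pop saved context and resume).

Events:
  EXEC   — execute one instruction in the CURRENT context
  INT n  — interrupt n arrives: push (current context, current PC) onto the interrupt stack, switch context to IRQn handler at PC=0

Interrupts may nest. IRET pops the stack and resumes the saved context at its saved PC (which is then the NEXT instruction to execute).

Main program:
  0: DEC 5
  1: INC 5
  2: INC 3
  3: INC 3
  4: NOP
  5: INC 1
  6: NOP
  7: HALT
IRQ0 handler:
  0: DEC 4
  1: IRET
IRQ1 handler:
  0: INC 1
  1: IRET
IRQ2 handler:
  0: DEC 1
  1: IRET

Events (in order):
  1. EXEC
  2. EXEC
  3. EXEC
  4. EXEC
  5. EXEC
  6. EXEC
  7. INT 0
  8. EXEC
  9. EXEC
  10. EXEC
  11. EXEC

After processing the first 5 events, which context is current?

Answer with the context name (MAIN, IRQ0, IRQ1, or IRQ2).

Event 1 (EXEC): [MAIN] PC=0: DEC 5 -> ACC=-5
Event 2 (EXEC): [MAIN] PC=1: INC 5 -> ACC=0
Event 3 (EXEC): [MAIN] PC=2: INC 3 -> ACC=3
Event 4 (EXEC): [MAIN] PC=3: INC 3 -> ACC=6
Event 5 (EXEC): [MAIN] PC=4: NOP

Answer: MAIN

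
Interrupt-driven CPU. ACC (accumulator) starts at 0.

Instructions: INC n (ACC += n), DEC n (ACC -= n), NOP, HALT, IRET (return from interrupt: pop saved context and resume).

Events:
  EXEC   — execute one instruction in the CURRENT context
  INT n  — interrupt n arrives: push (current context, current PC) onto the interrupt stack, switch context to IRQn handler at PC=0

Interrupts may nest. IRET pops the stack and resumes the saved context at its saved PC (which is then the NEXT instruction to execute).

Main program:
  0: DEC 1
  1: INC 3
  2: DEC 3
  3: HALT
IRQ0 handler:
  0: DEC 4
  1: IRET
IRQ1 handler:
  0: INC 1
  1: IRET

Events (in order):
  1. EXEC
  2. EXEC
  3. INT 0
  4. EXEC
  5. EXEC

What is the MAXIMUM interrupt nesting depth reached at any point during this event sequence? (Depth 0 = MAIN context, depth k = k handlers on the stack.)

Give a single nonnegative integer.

Answer: 1

Derivation:
Event 1 (EXEC): [MAIN] PC=0: DEC 1 -> ACC=-1 [depth=0]
Event 2 (EXEC): [MAIN] PC=1: INC 3 -> ACC=2 [depth=0]
Event 3 (INT 0): INT 0 arrives: push (MAIN, PC=2), enter IRQ0 at PC=0 (depth now 1) [depth=1]
Event 4 (EXEC): [IRQ0] PC=0: DEC 4 -> ACC=-2 [depth=1]
Event 5 (EXEC): [IRQ0] PC=1: IRET -> resume MAIN at PC=2 (depth now 0) [depth=0]
Max depth observed: 1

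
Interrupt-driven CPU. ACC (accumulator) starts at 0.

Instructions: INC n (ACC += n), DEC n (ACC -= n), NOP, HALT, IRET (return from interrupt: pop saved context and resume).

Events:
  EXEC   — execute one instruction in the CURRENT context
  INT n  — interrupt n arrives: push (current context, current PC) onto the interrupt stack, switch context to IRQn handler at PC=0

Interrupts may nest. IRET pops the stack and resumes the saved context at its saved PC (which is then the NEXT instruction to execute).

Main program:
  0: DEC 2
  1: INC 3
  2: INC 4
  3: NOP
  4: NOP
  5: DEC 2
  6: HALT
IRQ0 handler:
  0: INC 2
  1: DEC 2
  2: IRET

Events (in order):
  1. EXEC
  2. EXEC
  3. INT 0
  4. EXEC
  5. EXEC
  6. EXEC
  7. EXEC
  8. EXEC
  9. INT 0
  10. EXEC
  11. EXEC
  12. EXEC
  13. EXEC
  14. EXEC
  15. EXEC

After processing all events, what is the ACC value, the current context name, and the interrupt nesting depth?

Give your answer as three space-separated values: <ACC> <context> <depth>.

Answer: 3 MAIN 0

Derivation:
Event 1 (EXEC): [MAIN] PC=0: DEC 2 -> ACC=-2
Event 2 (EXEC): [MAIN] PC=1: INC 3 -> ACC=1
Event 3 (INT 0): INT 0 arrives: push (MAIN, PC=2), enter IRQ0 at PC=0 (depth now 1)
Event 4 (EXEC): [IRQ0] PC=0: INC 2 -> ACC=3
Event 5 (EXEC): [IRQ0] PC=1: DEC 2 -> ACC=1
Event 6 (EXEC): [IRQ0] PC=2: IRET -> resume MAIN at PC=2 (depth now 0)
Event 7 (EXEC): [MAIN] PC=2: INC 4 -> ACC=5
Event 8 (EXEC): [MAIN] PC=3: NOP
Event 9 (INT 0): INT 0 arrives: push (MAIN, PC=4), enter IRQ0 at PC=0 (depth now 1)
Event 10 (EXEC): [IRQ0] PC=0: INC 2 -> ACC=7
Event 11 (EXEC): [IRQ0] PC=1: DEC 2 -> ACC=5
Event 12 (EXEC): [IRQ0] PC=2: IRET -> resume MAIN at PC=4 (depth now 0)
Event 13 (EXEC): [MAIN] PC=4: NOP
Event 14 (EXEC): [MAIN] PC=5: DEC 2 -> ACC=3
Event 15 (EXEC): [MAIN] PC=6: HALT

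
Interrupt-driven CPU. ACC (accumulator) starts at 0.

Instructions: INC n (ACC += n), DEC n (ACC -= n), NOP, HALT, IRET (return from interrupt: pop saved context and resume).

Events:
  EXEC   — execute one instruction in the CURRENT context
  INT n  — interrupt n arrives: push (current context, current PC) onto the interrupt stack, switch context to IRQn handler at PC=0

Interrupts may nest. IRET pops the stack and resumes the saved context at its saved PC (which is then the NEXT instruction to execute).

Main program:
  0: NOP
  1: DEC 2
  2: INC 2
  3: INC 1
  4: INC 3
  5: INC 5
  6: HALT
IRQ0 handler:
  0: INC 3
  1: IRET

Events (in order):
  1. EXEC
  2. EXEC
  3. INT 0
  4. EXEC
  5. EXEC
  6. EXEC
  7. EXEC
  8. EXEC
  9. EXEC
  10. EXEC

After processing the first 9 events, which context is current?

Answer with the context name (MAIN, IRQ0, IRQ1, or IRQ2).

Answer: MAIN

Derivation:
Event 1 (EXEC): [MAIN] PC=0: NOP
Event 2 (EXEC): [MAIN] PC=1: DEC 2 -> ACC=-2
Event 3 (INT 0): INT 0 arrives: push (MAIN, PC=2), enter IRQ0 at PC=0 (depth now 1)
Event 4 (EXEC): [IRQ0] PC=0: INC 3 -> ACC=1
Event 5 (EXEC): [IRQ0] PC=1: IRET -> resume MAIN at PC=2 (depth now 0)
Event 6 (EXEC): [MAIN] PC=2: INC 2 -> ACC=3
Event 7 (EXEC): [MAIN] PC=3: INC 1 -> ACC=4
Event 8 (EXEC): [MAIN] PC=4: INC 3 -> ACC=7
Event 9 (EXEC): [MAIN] PC=5: INC 5 -> ACC=12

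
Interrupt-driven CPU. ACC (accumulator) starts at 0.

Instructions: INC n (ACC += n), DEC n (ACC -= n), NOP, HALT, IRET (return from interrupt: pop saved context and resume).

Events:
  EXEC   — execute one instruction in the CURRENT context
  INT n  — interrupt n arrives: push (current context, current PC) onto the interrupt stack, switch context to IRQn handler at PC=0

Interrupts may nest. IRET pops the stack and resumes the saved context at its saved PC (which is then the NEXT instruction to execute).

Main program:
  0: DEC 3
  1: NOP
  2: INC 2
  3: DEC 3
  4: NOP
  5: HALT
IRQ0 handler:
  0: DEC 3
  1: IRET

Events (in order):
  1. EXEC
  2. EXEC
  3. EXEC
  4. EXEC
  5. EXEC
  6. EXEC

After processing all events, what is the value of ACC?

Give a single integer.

Answer: -4

Derivation:
Event 1 (EXEC): [MAIN] PC=0: DEC 3 -> ACC=-3
Event 2 (EXEC): [MAIN] PC=1: NOP
Event 3 (EXEC): [MAIN] PC=2: INC 2 -> ACC=-1
Event 4 (EXEC): [MAIN] PC=3: DEC 3 -> ACC=-4
Event 5 (EXEC): [MAIN] PC=4: NOP
Event 6 (EXEC): [MAIN] PC=5: HALT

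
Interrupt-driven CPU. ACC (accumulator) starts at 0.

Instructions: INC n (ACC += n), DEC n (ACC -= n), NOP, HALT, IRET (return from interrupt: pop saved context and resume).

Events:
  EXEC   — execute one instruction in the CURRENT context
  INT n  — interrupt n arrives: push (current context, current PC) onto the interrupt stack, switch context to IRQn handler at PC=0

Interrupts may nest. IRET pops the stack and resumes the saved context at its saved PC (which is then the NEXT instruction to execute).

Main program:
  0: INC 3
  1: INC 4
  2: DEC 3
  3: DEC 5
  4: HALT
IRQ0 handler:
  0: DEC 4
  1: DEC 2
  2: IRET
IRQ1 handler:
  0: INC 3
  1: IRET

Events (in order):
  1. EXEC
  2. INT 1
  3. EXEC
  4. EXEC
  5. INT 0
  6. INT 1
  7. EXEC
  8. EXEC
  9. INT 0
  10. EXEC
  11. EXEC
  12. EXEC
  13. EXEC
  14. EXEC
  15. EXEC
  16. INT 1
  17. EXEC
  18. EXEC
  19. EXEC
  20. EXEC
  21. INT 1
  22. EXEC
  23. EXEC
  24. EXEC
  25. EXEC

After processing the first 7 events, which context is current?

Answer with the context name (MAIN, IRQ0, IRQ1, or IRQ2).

Answer: IRQ1

Derivation:
Event 1 (EXEC): [MAIN] PC=0: INC 3 -> ACC=3
Event 2 (INT 1): INT 1 arrives: push (MAIN, PC=1), enter IRQ1 at PC=0 (depth now 1)
Event 3 (EXEC): [IRQ1] PC=0: INC 3 -> ACC=6
Event 4 (EXEC): [IRQ1] PC=1: IRET -> resume MAIN at PC=1 (depth now 0)
Event 5 (INT 0): INT 0 arrives: push (MAIN, PC=1), enter IRQ0 at PC=0 (depth now 1)
Event 6 (INT 1): INT 1 arrives: push (IRQ0, PC=0), enter IRQ1 at PC=0 (depth now 2)
Event 7 (EXEC): [IRQ1] PC=0: INC 3 -> ACC=9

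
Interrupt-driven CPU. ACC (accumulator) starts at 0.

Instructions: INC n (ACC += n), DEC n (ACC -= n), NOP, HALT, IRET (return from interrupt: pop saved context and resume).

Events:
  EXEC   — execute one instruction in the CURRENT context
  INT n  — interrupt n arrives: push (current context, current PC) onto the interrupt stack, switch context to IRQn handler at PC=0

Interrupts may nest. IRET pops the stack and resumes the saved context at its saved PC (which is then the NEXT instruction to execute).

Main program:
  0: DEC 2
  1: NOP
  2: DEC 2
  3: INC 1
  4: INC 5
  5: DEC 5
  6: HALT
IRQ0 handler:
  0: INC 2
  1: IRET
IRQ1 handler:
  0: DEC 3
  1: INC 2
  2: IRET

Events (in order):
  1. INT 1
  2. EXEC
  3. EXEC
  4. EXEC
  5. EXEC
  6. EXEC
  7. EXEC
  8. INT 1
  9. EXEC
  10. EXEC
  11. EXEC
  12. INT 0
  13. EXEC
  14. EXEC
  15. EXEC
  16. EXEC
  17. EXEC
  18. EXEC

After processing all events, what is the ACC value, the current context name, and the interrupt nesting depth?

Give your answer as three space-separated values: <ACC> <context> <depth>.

Event 1 (INT 1): INT 1 arrives: push (MAIN, PC=0), enter IRQ1 at PC=0 (depth now 1)
Event 2 (EXEC): [IRQ1] PC=0: DEC 3 -> ACC=-3
Event 3 (EXEC): [IRQ1] PC=1: INC 2 -> ACC=-1
Event 4 (EXEC): [IRQ1] PC=2: IRET -> resume MAIN at PC=0 (depth now 0)
Event 5 (EXEC): [MAIN] PC=0: DEC 2 -> ACC=-3
Event 6 (EXEC): [MAIN] PC=1: NOP
Event 7 (EXEC): [MAIN] PC=2: DEC 2 -> ACC=-5
Event 8 (INT 1): INT 1 arrives: push (MAIN, PC=3), enter IRQ1 at PC=0 (depth now 1)
Event 9 (EXEC): [IRQ1] PC=0: DEC 3 -> ACC=-8
Event 10 (EXEC): [IRQ1] PC=1: INC 2 -> ACC=-6
Event 11 (EXEC): [IRQ1] PC=2: IRET -> resume MAIN at PC=3 (depth now 0)
Event 12 (INT 0): INT 0 arrives: push (MAIN, PC=3), enter IRQ0 at PC=0 (depth now 1)
Event 13 (EXEC): [IRQ0] PC=0: INC 2 -> ACC=-4
Event 14 (EXEC): [IRQ0] PC=1: IRET -> resume MAIN at PC=3 (depth now 0)
Event 15 (EXEC): [MAIN] PC=3: INC 1 -> ACC=-3
Event 16 (EXEC): [MAIN] PC=4: INC 5 -> ACC=2
Event 17 (EXEC): [MAIN] PC=5: DEC 5 -> ACC=-3
Event 18 (EXEC): [MAIN] PC=6: HALT

Answer: -3 MAIN 0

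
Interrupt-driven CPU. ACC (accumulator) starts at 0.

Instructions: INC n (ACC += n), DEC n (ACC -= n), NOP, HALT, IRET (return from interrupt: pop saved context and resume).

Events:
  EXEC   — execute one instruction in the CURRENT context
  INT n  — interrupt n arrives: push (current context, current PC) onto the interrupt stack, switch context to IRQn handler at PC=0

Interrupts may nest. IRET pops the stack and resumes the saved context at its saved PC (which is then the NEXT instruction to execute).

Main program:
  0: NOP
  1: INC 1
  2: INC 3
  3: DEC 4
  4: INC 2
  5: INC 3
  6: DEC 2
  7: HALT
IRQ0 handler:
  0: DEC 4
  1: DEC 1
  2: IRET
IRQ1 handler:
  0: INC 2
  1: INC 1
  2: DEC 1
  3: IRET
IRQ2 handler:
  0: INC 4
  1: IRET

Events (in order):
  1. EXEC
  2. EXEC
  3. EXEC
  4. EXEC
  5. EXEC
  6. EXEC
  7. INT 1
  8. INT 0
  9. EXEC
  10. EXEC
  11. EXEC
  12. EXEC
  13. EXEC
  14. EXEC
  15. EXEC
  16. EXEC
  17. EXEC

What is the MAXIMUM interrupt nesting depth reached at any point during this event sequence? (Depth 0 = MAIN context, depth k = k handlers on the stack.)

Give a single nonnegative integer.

Answer: 2

Derivation:
Event 1 (EXEC): [MAIN] PC=0: NOP [depth=0]
Event 2 (EXEC): [MAIN] PC=1: INC 1 -> ACC=1 [depth=0]
Event 3 (EXEC): [MAIN] PC=2: INC 3 -> ACC=4 [depth=0]
Event 4 (EXEC): [MAIN] PC=3: DEC 4 -> ACC=0 [depth=0]
Event 5 (EXEC): [MAIN] PC=4: INC 2 -> ACC=2 [depth=0]
Event 6 (EXEC): [MAIN] PC=5: INC 3 -> ACC=5 [depth=0]
Event 7 (INT 1): INT 1 arrives: push (MAIN, PC=6), enter IRQ1 at PC=0 (depth now 1) [depth=1]
Event 8 (INT 0): INT 0 arrives: push (IRQ1, PC=0), enter IRQ0 at PC=0 (depth now 2) [depth=2]
Event 9 (EXEC): [IRQ0] PC=0: DEC 4 -> ACC=1 [depth=2]
Event 10 (EXEC): [IRQ0] PC=1: DEC 1 -> ACC=0 [depth=2]
Event 11 (EXEC): [IRQ0] PC=2: IRET -> resume IRQ1 at PC=0 (depth now 1) [depth=1]
Event 12 (EXEC): [IRQ1] PC=0: INC 2 -> ACC=2 [depth=1]
Event 13 (EXEC): [IRQ1] PC=1: INC 1 -> ACC=3 [depth=1]
Event 14 (EXEC): [IRQ1] PC=2: DEC 1 -> ACC=2 [depth=1]
Event 15 (EXEC): [IRQ1] PC=3: IRET -> resume MAIN at PC=6 (depth now 0) [depth=0]
Event 16 (EXEC): [MAIN] PC=6: DEC 2 -> ACC=0 [depth=0]
Event 17 (EXEC): [MAIN] PC=7: HALT [depth=0]
Max depth observed: 2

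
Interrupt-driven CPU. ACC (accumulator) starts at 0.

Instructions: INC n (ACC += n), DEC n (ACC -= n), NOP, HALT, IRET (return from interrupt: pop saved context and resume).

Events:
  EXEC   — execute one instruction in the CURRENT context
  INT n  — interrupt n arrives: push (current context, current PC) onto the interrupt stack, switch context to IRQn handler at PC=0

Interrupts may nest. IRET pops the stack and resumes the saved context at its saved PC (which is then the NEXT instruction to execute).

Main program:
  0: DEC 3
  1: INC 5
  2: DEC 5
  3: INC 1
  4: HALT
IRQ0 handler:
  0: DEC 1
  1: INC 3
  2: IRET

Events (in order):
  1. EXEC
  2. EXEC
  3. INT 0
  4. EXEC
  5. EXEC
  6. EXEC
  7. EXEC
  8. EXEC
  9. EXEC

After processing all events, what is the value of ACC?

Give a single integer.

Answer: 0

Derivation:
Event 1 (EXEC): [MAIN] PC=0: DEC 3 -> ACC=-3
Event 2 (EXEC): [MAIN] PC=1: INC 5 -> ACC=2
Event 3 (INT 0): INT 0 arrives: push (MAIN, PC=2), enter IRQ0 at PC=0 (depth now 1)
Event 4 (EXEC): [IRQ0] PC=0: DEC 1 -> ACC=1
Event 5 (EXEC): [IRQ0] PC=1: INC 3 -> ACC=4
Event 6 (EXEC): [IRQ0] PC=2: IRET -> resume MAIN at PC=2 (depth now 0)
Event 7 (EXEC): [MAIN] PC=2: DEC 5 -> ACC=-1
Event 8 (EXEC): [MAIN] PC=3: INC 1 -> ACC=0
Event 9 (EXEC): [MAIN] PC=4: HALT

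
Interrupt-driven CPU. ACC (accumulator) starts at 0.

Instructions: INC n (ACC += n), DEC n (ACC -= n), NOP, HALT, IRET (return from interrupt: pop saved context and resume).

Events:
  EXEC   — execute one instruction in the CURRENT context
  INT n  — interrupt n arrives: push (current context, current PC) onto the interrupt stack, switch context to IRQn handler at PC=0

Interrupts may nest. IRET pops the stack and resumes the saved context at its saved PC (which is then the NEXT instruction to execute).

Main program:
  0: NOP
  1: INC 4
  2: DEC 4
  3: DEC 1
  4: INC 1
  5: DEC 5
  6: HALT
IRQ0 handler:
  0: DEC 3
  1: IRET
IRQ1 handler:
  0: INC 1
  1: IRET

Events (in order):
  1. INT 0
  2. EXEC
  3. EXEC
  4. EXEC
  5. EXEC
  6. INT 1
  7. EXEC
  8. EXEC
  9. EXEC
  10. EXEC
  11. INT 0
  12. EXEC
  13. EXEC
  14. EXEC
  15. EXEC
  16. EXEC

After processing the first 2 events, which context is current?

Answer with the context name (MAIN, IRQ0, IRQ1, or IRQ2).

Answer: IRQ0

Derivation:
Event 1 (INT 0): INT 0 arrives: push (MAIN, PC=0), enter IRQ0 at PC=0 (depth now 1)
Event 2 (EXEC): [IRQ0] PC=0: DEC 3 -> ACC=-3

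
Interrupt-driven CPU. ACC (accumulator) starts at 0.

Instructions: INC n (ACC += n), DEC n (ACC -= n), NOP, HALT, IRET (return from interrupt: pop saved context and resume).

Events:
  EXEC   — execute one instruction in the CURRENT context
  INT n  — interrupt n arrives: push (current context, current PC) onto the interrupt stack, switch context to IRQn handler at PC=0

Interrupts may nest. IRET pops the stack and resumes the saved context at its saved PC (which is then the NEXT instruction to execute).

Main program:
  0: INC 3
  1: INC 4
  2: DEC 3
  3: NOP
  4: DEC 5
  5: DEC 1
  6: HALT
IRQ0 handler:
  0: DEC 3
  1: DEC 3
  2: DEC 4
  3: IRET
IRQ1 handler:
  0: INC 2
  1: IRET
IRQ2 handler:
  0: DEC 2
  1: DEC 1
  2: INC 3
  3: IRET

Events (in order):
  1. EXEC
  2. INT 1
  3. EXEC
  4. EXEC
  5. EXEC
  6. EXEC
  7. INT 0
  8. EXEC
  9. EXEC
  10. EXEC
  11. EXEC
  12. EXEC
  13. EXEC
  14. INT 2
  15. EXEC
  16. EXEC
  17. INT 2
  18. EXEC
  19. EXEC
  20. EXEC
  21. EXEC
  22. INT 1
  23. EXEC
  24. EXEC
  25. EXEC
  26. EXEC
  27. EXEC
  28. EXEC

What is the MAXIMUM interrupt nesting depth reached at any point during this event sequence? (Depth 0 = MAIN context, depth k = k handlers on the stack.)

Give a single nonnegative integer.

Event 1 (EXEC): [MAIN] PC=0: INC 3 -> ACC=3 [depth=0]
Event 2 (INT 1): INT 1 arrives: push (MAIN, PC=1), enter IRQ1 at PC=0 (depth now 1) [depth=1]
Event 3 (EXEC): [IRQ1] PC=0: INC 2 -> ACC=5 [depth=1]
Event 4 (EXEC): [IRQ1] PC=1: IRET -> resume MAIN at PC=1 (depth now 0) [depth=0]
Event 5 (EXEC): [MAIN] PC=1: INC 4 -> ACC=9 [depth=0]
Event 6 (EXEC): [MAIN] PC=2: DEC 3 -> ACC=6 [depth=0]
Event 7 (INT 0): INT 0 arrives: push (MAIN, PC=3), enter IRQ0 at PC=0 (depth now 1) [depth=1]
Event 8 (EXEC): [IRQ0] PC=0: DEC 3 -> ACC=3 [depth=1]
Event 9 (EXEC): [IRQ0] PC=1: DEC 3 -> ACC=0 [depth=1]
Event 10 (EXEC): [IRQ0] PC=2: DEC 4 -> ACC=-4 [depth=1]
Event 11 (EXEC): [IRQ0] PC=3: IRET -> resume MAIN at PC=3 (depth now 0) [depth=0]
Event 12 (EXEC): [MAIN] PC=3: NOP [depth=0]
Event 13 (EXEC): [MAIN] PC=4: DEC 5 -> ACC=-9 [depth=0]
Event 14 (INT 2): INT 2 arrives: push (MAIN, PC=5), enter IRQ2 at PC=0 (depth now 1) [depth=1]
Event 15 (EXEC): [IRQ2] PC=0: DEC 2 -> ACC=-11 [depth=1]
Event 16 (EXEC): [IRQ2] PC=1: DEC 1 -> ACC=-12 [depth=1]
Event 17 (INT 2): INT 2 arrives: push (IRQ2, PC=2), enter IRQ2 at PC=0 (depth now 2) [depth=2]
Event 18 (EXEC): [IRQ2] PC=0: DEC 2 -> ACC=-14 [depth=2]
Event 19 (EXEC): [IRQ2] PC=1: DEC 1 -> ACC=-15 [depth=2]
Event 20 (EXEC): [IRQ2] PC=2: INC 3 -> ACC=-12 [depth=2]
Event 21 (EXEC): [IRQ2] PC=3: IRET -> resume IRQ2 at PC=2 (depth now 1) [depth=1]
Event 22 (INT 1): INT 1 arrives: push (IRQ2, PC=2), enter IRQ1 at PC=0 (depth now 2) [depth=2]
Event 23 (EXEC): [IRQ1] PC=0: INC 2 -> ACC=-10 [depth=2]
Event 24 (EXEC): [IRQ1] PC=1: IRET -> resume IRQ2 at PC=2 (depth now 1) [depth=1]
Event 25 (EXEC): [IRQ2] PC=2: INC 3 -> ACC=-7 [depth=1]
Event 26 (EXEC): [IRQ2] PC=3: IRET -> resume MAIN at PC=5 (depth now 0) [depth=0]
Event 27 (EXEC): [MAIN] PC=5: DEC 1 -> ACC=-8 [depth=0]
Event 28 (EXEC): [MAIN] PC=6: HALT [depth=0]
Max depth observed: 2

Answer: 2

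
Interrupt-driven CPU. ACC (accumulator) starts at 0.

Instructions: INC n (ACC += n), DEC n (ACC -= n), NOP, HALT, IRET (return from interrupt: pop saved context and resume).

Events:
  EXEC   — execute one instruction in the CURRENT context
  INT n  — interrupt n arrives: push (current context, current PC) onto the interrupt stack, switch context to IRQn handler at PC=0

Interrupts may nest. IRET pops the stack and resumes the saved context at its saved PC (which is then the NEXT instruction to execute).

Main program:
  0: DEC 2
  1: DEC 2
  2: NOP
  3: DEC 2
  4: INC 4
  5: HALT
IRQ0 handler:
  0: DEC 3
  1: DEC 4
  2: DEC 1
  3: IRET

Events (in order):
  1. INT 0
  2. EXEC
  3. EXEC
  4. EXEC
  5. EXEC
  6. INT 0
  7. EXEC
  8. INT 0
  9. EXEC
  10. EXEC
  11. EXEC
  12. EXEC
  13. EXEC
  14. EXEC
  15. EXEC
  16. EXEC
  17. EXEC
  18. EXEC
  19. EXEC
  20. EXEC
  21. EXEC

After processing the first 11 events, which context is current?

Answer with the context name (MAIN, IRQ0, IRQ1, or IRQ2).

Answer: IRQ0

Derivation:
Event 1 (INT 0): INT 0 arrives: push (MAIN, PC=0), enter IRQ0 at PC=0 (depth now 1)
Event 2 (EXEC): [IRQ0] PC=0: DEC 3 -> ACC=-3
Event 3 (EXEC): [IRQ0] PC=1: DEC 4 -> ACC=-7
Event 4 (EXEC): [IRQ0] PC=2: DEC 1 -> ACC=-8
Event 5 (EXEC): [IRQ0] PC=3: IRET -> resume MAIN at PC=0 (depth now 0)
Event 6 (INT 0): INT 0 arrives: push (MAIN, PC=0), enter IRQ0 at PC=0 (depth now 1)
Event 7 (EXEC): [IRQ0] PC=0: DEC 3 -> ACC=-11
Event 8 (INT 0): INT 0 arrives: push (IRQ0, PC=1), enter IRQ0 at PC=0 (depth now 2)
Event 9 (EXEC): [IRQ0] PC=0: DEC 3 -> ACC=-14
Event 10 (EXEC): [IRQ0] PC=1: DEC 4 -> ACC=-18
Event 11 (EXEC): [IRQ0] PC=2: DEC 1 -> ACC=-19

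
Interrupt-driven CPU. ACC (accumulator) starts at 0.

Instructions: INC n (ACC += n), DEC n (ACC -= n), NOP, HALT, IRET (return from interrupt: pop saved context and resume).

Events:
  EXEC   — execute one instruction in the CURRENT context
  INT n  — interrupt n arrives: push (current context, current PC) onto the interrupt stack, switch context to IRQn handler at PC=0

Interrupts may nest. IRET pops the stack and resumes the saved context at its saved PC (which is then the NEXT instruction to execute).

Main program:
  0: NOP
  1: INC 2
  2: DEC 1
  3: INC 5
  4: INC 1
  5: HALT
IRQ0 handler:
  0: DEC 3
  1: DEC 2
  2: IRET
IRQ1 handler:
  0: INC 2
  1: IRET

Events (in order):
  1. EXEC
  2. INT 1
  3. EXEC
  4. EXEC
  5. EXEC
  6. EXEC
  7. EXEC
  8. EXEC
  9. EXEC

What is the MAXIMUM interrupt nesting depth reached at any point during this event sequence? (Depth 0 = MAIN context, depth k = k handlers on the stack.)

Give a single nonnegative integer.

Event 1 (EXEC): [MAIN] PC=0: NOP [depth=0]
Event 2 (INT 1): INT 1 arrives: push (MAIN, PC=1), enter IRQ1 at PC=0 (depth now 1) [depth=1]
Event 3 (EXEC): [IRQ1] PC=0: INC 2 -> ACC=2 [depth=1]
Event 4 (EXEC): [IRQ1] PC=1: IRET -> resume MAIN at PC=1 (depth now 0) [depth=0]
Event 5 (EXEC): [MAIN] PC=1: INC 2 -> ACC=4 [depth=0]
Event 6 (EXEC): [MAIN] PC=2: DEC 1 -> ACC=3 [depth=0]
Event 7 (EXEC): [MAIN] PC=3: INC 5 -> ACC=8 [depth=0]
Event 8 (EXEC): [MAIN] PC=4: INC 1 -> ACC=9 [depth=0]
Event 9 (EXEC): [MAIN] PC=5: HALT [depth=0]
Max depth observed: 1

Answer: 1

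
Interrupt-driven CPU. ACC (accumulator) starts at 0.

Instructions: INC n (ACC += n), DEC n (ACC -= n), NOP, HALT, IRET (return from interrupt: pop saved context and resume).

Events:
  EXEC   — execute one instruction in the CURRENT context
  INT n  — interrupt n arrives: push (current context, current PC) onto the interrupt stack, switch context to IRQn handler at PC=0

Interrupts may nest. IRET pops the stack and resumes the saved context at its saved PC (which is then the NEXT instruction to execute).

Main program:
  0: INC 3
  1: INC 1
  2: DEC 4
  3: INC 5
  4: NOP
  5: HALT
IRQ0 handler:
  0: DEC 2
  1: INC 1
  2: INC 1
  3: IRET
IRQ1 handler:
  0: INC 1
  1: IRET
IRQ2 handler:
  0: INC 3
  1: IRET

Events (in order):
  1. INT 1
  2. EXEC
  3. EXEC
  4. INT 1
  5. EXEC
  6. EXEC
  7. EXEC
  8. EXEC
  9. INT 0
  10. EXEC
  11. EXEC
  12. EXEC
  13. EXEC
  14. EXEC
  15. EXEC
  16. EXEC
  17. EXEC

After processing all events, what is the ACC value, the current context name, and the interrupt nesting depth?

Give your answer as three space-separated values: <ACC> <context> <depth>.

Event 1 (INT 1): INT 1 arrives: push (MAIN, PC=0), enter IRQ1 at PC=0 (depth now 1)
Event 2 (EXEC): [IRQ1] PC=0: INC 1 -> ACC=1
Event 3 (EXEC): [IRQ1] PC=1: IRET -> resume MAIN at PC=0 (depth now 0)
Event 4 (INT 1): INT 1 arrives: push (MAIN, PC=0), enter IRQ1 at PC=0 (depth now 1)
Event 5 (EXEC): [IRQ1] PC=0: INC 1 -> ACC=2
Event 6 (EXEC): [IRQ1] PC=1: IRET -> resume MAIN at PC=0 (depth now 0)
Event 7 (EXEC): [MAIN] PC=0: INC 3 -> ACC=5
Event 8 (EXEC): [MAIN] PC=1: INC 1 -> ACC=6
Event 9 (INT 0): INT 0 arrives: push (MAIN, PC=2), enter IRQ0 at PC=0 (depth now 1)
Event 10 (EXEC): [IRQ0] PC=0: DEC 2 -> ACC=4
Event 11 (EXEC): [IRQ0] PC=1: INC 1 -> ACC=5
Event 12 (EXEC): [IRQ0] PC=2: INC 1 -> ACC=6
Event 13 (EXEC): [IRQ0] PC=3: IRET -> resume MAIN at PC=2 (depth now 0)
Event 14 (EXEC): [MAIN] PC=2: DEC 4 -> ACC=2
Event 15 (EXEC): [MAIN] PC=3: INC 5 -> ACC=7
Event 16 (EXEC): [MAIN] PC=4: NOP
Event 17 (EXEC): [MAIN] PC=5: HALT

Answer: 7 MAIN 0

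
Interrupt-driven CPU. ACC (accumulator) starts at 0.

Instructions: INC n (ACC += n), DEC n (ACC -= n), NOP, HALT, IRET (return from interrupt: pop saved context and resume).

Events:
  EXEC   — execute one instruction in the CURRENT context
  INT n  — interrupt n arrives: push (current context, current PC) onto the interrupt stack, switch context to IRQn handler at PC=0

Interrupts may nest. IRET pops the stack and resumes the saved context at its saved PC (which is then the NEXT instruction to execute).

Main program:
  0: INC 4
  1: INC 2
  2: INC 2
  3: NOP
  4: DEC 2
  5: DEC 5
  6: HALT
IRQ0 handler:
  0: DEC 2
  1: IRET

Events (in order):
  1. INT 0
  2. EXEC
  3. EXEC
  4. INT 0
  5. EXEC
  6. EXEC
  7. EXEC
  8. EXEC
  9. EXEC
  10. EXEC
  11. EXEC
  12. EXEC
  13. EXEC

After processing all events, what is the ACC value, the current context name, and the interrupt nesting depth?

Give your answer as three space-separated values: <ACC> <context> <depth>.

Event 1 (INT 0): INT 0 arrives: push (MAIN, PC=0), enter IRQ0 at PC=0 (depth now 1)
Event 2 (EXEC): [IRQ0] PC=0: DEC 2 -> ACC=-2
Event 3 (EXEC): [IRQ0] PC=1: IRET -> resume MAIN at PC=0 (depth now 0)
Event 4 (INT 0): INT 0 arrives: push (MAIN, PC=0), enter IRQ0 at PC=0 (depth now 1)
Event 5 (EXEC): [IRQ0] PC=0: DEC 2 -> ACC=-4
Event 6 (EXEC): [IRQ0] PC=1: IRET -> resume MAIN at PC=0 (depth now 0)
Event 7 (EXEC): [MAIN] PC=0: INC 4 -> ACC=0
Event 8 (EXEC): [MAIN] PC=1: INC 2 -> ACC=2
Event 9 (EXEC): [MAIN] PC=2: INC 2 -> ACC=4
Event 10 (EXEC): [MAIN] PC=3: NOP
Event 11 (EXEC): [MAIN] PC=4: DEC 2 -> ACC=2
Event 12 (EXEC): [MAIN] PC=5: DEC 5 -> ACC=-3
Event 13 (EXEC): [MAIN] PC=6: HALT

Answer: -3 MAIN 0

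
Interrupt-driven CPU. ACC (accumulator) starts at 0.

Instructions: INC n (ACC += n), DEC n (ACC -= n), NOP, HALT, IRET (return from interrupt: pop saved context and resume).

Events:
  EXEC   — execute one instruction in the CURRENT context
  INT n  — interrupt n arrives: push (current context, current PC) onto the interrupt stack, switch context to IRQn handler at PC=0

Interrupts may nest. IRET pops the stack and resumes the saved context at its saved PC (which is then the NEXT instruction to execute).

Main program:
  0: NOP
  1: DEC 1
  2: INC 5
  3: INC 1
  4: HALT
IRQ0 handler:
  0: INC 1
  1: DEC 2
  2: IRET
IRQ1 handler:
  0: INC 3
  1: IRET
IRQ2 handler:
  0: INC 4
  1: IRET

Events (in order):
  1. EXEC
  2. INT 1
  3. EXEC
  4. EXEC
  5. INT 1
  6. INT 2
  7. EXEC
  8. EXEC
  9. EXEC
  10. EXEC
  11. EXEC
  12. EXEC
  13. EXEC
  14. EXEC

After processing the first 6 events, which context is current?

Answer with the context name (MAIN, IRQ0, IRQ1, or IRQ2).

Event 1 (EXEC): [MAIN] PC=0: NOP
Event 2 (INT 1): INT 1 arrives: push (MAIN, PC=1), enter IRQ1 at PC=0 (depth now 1)
Event 3 (EXEC): [IRQ1] PC=0: INC 3 -> ACC=3
Event 4 (EXEC): [IRQ1] PC=1: IRET -> resume MAIN at PC=1 (depth now 0)
Event 5 (INT 1): INT 1 arrives: push (MAIN, PC=1), enter IRQ1 at PC=0 (depth now 1)
Event 6 (INT 2): INT 2 arrives: push (IRQ1, PC=0), enter IRQ2 at PC=0 (depth now 2)

Answer: IRQ2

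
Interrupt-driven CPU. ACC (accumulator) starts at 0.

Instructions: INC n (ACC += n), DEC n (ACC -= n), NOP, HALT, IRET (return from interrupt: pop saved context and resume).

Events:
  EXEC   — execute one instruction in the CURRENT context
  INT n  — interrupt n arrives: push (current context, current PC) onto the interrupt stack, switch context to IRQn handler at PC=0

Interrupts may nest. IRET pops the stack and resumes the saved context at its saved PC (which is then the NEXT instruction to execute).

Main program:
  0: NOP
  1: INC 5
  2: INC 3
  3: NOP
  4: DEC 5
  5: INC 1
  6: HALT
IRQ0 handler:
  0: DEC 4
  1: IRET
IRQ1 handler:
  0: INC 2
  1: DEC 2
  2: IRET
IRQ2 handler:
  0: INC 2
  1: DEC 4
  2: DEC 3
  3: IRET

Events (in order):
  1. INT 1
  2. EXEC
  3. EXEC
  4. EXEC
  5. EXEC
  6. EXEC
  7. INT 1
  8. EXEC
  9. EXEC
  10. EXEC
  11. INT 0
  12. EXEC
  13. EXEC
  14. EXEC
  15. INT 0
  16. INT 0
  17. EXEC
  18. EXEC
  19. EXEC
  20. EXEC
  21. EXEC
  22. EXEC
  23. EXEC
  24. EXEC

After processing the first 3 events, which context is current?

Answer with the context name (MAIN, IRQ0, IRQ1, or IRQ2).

Answer: IRQ1

Derivation:
Event 1 (INT 1): INT 1 arrives: push (MAIN, PC=0), enter IRQ1 at PC=0 (depth now 1)
Event 2 (EXEC): [IRQ1] PC=0: INC 2 -> ACC=2
Event 3 (EXEC): [IRQ1] PC=1: DEC 2 -> ACC=0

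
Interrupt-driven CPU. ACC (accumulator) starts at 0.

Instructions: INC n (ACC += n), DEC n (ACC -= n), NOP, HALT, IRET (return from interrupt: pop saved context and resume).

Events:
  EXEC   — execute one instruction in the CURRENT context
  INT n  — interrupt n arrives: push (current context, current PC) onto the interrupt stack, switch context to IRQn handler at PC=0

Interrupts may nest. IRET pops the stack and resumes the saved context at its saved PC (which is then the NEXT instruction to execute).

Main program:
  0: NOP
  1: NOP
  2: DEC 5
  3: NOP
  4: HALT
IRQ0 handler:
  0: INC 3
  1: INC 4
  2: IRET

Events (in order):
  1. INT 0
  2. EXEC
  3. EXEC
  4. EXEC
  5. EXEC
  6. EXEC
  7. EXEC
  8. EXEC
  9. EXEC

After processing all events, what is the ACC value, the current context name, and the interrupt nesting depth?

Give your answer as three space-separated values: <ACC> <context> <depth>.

Answer: 2 MAIN 0

Derivation:
Event 1 (INT 0): INT 0 arrives: push (MAIN, PC=0), enter IRQ0 at PC=0 (depth now 1)
Event 2 (EXEC): [IRQ0] PC=0: INC 3 -> ACC=3
Event 3 (EXEC): [IRQ0] PC=1: INC 4 -> ACC=7
Event 4 (EXEC): [IRQ0] PC=2: IRET -> resume MAIN at PC=0 (depth now 0)
Event 5 (EXEC): [MAIN] PC=0: NOP
Event 6 (EXEC): [MAIN] PC=1: NOP
Event 7 (EXEC): [MAIN] PC=2: DEC 5 -> ACC=2
Event 8 (EXEC): [MAIN] PC=3: NOP
Event 9 (EXEC): [MAIN] PC=4: HALT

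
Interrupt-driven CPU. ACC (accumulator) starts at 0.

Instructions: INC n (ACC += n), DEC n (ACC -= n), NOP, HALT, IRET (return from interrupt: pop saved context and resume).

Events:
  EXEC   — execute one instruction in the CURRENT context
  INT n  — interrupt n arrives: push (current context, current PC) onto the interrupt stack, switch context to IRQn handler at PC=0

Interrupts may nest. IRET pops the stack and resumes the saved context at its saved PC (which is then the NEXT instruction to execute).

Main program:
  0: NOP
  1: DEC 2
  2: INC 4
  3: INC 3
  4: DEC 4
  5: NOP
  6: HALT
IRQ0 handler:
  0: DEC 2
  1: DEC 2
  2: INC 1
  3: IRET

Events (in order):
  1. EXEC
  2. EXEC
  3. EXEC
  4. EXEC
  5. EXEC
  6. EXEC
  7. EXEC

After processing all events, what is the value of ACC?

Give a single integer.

Answer: 1

Derivation:
Event 1 (EXEC): [MAIN] PC=0: NOP
Event 2 (EXEC): [MAIN] PC=1: DEC 2 -> ACC=-2
Event 3 (EXEC): [MAIN] PC=2: INC 4 -> ACC=2
Event 4 (EXEC): [MAIN] PC=3: INC 3 -> ACC=5
Event 5 (EXEC): [MAIN] PC=4: DEC 4 -> ACC=1
Event 6 (EXEC): [MAIN] PC=5: NOP
Event 7 (EXEC): [MAIN] PC=6: HALT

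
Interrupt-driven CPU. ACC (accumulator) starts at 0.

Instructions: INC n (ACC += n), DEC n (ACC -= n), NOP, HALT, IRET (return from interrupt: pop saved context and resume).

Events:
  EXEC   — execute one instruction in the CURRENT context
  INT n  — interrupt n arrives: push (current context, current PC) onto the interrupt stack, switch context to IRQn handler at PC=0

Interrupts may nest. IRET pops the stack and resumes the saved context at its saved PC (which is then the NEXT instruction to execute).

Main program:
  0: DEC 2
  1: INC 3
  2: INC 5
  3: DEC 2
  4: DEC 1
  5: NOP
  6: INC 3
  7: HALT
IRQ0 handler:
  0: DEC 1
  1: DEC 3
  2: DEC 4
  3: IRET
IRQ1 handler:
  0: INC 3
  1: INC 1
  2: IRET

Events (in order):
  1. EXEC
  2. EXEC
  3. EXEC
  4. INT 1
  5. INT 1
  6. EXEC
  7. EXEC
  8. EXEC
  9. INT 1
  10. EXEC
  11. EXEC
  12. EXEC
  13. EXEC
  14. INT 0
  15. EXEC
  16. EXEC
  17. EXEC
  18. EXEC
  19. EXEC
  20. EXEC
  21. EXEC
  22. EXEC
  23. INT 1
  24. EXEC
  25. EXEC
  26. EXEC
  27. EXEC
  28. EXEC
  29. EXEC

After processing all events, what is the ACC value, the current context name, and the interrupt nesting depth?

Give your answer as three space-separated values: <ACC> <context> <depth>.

Event 1 (EXEC): [MAIN] PC=0: DEC 2 -> ACC=-2
Event 2 (EXEC): [MAIN] PC=1: INC 3 -> ACC=1
Event 3 (EXEC): [MAIN] PC=2: INC 5 -> ACC=6
Event 4 (INT 1): INT 1 arrives: push (MAIN, PC=3), enter IRQ1 at PC=0 (depth now 1)
Event 5 (INT 1): INT 1 arrives: push (IRQ1, PC=0), enter IRQ1 at PC=0 (depth now 2)
Event 6 (EXEC): [IRQ1] PC=0: INC 3 -> ACC=9
Event 7 (EXEC): [IRQ1] PC=1: INC 1 -> ACC=10
Event 8 (EXEC): [IRQ1] PC=2: IRET -> resume IRQ1 at PC=0 (depth now 1)
Event 9 (INT 1): INT 1 arrives: push (IRQ1, PC=0), enter IRQ1 at PC=0 (depth now 2)
Event 10 (EXEC): [IRQ1] PC=0: INC 3 -> ACC=13
Event 11 (EXEC): [IRQ1] PC=1: INC 1 -> ACC=14
Event 12 (EXEC): [IRQ1] PC=2: IRET -> resume IRQ1 at PC=0 (depth now 1)
Event 13 (EXEC): [IRQ1] PC=0: INC 3 -> ACC=17
Event 14 (INT 0): INT 0 arrives: push (IRQ1, PC=1), enter IRQ0 at PC=0 (depth now 2)
Event 15 (EXEC): [IRQ0] PC=0: DEC 1 -> ACC=16
Event 16 (EXEC): [IRQ0] PC=1: DEC 3 -> ACC=13
Event 17 (EXEC): [IRQ0] PC=2: DEC 4 -> ACC=9
Event 18 (EXEC): [IRQ0] PC=3: IRET -> resume IRQ1 at PC=1 (depth now 1)
Event 19 (EXEC): [IRQ1] PC=1: INC 1 -> ACC=10
Event 20 (EXEC): [IRQ1] PC=2: IRET -> resume MAIN at PC=3 (depth now 0)
Event 21 (EXEC): [MAIN] PC=3: DEC 2 -> ACC=8
Event 22 (EXEC): [MAIN] PC=4: DEC 1 -> ACC=7
Event 23 (INT 1): INT 1 arrives: push (MAIN, PC=5), enter IRQ1 at PC=0 (depth now 1)
Event 24 (EXEC): [IRQ1] PC=0: INC 3 -> ACC=10
Event 25 (EXEC): [IRQ1] PC=1: INC 1 -> ACC=11
Event 26 (EXEC): [IRQ1] PC=2: IRET -> resume MAIN at PC=5 (depth now 0)
Event 27 (EXEC): [MAIN] PC=5: NOP
Event 28 (EXEC): [MAIN] PC=6: INC 3 -> ACC=14
Event 29 (EXEC): [MAIN] PC=7: HALT

Answer: 14 MAIN 0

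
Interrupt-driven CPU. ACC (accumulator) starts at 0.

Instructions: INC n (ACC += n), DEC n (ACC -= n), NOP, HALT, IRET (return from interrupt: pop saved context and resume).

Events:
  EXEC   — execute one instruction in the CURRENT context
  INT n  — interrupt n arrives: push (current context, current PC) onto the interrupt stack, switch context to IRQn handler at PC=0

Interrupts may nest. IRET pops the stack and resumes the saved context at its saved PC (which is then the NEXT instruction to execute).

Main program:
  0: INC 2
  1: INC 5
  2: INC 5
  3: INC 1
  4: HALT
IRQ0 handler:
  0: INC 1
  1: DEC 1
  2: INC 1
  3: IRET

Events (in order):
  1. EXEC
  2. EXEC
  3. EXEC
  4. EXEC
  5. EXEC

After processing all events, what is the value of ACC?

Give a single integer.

Event 1 (EXEC): [MAIN] PC=0: INC 2 -> ACC=2
Event 2 (EXEC): [MAIN] PC=1: INC 5 -> ACC=7
Event 3 (EXEC): [MAIN] PC=2: INC 5 -> ACC=12
Event 4 (EXEC): [MAIN] PC=3: INC 1 -> ACC=13
Event 5 (EXEC): [MAIN] PC=4: HALT

Answer: 13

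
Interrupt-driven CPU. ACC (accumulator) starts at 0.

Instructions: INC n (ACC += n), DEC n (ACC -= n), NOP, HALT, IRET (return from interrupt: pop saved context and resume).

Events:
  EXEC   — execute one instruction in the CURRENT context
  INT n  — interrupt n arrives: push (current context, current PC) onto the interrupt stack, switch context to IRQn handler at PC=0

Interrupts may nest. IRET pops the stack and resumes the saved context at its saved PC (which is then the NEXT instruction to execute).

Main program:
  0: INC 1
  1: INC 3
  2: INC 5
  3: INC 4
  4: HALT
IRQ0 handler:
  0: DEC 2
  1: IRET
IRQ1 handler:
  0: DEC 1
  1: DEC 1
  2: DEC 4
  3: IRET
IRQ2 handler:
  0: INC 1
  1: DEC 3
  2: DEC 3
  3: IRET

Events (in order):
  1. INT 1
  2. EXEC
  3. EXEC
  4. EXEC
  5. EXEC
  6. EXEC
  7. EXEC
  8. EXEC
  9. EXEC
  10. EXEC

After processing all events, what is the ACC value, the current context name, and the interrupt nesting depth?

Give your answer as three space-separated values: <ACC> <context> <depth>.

Event 1 (INT 1): INT 1 arrives: push (MAIN, PC=0), enter IRQ1 at PC=0 (depth now 1)
Event 2 (EXEC): [IRQ1] PC=0: DEC 1 -> ACC=-1
Event 3 (EXEC): [IRQ1] PC=1: DEC 1 -> ACC=-2
Event 4 (EXEC): [IRQ1] PC=2: DEC 4 -> ACC=-6
Event 5 (EXEC): [IRQ1] PC=3: IRET -> resume MAIN at PC=0 (depth now 0)
Event 6 (EXEC): [MAIN] PC=0: INC 1 -> ACC=-5
Event 7 (EXEC): [MAIN] PC=1: INC 3 -> ACC=-2
Event 8 (EXEC): [MAIN] PC=2: INC 5 -> ACC=3
Event 9 (EXEC): [MAIN] PC=3: INC 4 -> ACC=7
Event 10 (EXEC): [MAIN] PC=4: HALT

Answer: 7 MAIN 0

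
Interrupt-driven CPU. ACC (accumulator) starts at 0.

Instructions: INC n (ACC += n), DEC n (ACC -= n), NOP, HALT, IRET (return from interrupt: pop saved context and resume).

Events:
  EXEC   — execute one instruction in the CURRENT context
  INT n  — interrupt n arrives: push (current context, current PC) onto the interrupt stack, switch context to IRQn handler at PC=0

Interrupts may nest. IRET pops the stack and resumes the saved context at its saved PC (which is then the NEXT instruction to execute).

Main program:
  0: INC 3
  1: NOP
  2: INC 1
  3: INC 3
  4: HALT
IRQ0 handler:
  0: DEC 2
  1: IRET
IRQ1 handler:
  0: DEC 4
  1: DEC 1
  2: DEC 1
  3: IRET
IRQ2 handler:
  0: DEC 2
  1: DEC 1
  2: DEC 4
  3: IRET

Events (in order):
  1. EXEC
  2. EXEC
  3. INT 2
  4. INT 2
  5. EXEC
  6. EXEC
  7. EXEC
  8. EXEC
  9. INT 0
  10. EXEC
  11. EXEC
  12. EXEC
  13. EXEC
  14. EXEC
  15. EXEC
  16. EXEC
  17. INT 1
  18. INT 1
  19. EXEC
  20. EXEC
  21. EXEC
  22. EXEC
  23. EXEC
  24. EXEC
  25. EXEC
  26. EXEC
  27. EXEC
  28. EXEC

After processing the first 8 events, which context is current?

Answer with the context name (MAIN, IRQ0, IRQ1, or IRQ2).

Event 1 (EXEC): [MAIN] PC=0: INC 3 -> ACC=3
Event 2 (EXEC): [MAIN] PC=1: NOP
Event 3 (INT 2): INT 2 arrives: push (MAIN, PC=2), enter IRQ2 at PC=0 (depth now 1)
Event 4 (INT 2): INT 2 arrives: push (IRQ2, PC=0), enter IRQ2 at PC=0 (depth now 2)
Event 5 (EXEC): [IRQ2] PC=0: DEC 2 -> ACC=1
Event 6 (EXEC): [IRQ2] PC=1: DEC 1 -> ACC=0
Event 7 (EXEC): [IRQ2] PC=2: DEC 4 -> ACC=-4
Event 8 (EXEC): [IRQ2] PC=3: IRET -> resume IRQ2 at PC=0 (depth now 1)

Answer: IRQ2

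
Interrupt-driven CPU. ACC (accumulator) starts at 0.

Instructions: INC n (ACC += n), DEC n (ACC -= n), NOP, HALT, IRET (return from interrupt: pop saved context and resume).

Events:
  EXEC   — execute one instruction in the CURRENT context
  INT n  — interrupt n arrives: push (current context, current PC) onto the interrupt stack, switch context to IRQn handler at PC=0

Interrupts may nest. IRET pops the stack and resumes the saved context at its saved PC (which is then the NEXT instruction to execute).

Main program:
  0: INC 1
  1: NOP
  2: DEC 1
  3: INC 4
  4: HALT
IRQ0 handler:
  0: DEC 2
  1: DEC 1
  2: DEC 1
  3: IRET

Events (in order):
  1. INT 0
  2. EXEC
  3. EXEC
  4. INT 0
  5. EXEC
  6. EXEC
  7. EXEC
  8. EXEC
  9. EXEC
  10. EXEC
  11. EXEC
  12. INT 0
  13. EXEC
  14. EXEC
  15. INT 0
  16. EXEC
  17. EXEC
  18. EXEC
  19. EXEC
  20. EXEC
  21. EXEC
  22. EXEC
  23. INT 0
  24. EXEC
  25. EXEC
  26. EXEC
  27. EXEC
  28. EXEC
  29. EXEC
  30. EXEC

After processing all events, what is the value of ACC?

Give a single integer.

Answer: -16

Derivation:
Event 1 (INT 0): INT 0 arrives: push (MAIN, PC=0), enter IRQ0 at PC=0 (depth now 1)
Event 2 (EXEC): [IRQ0] PC=0: DEC 2 -> ACC=-2
Event 3 (EXEC): [IRQ0] PC=1: DEC 1 -> ACC=-3
Event 4 (INT 0): INT 0 arrives: push (IRQ0, PC=2), enter IRQ0 at PC=0 (depth now 2)
Event 5 (EXEC): [IRQ0] PC=0: DEC 2 -> ACC=-5
Event 6 (EXEC): [IRQ0] PC=1: DEC 1 -> ACC=-6
Event 7 (EXEC): [IRQ0] PC=2: DEC 1 -> ACC=-7
Event 8 (EXEC): [IRQ0] PC=3: IRET -> resume IRQ0 at PC=2 (depth now 1)
Event 9 (EXEC): [IRQ0] PC=2: DEC 1 -> ACC=-8
Event 10 (EXEC): [IRQ0] PC=3: IRET -> resume MAIN at PC=0 (depth now 0)
Event 11 (EXEC): [MAIN] PC=0: INC 1 -> ACC=-7
Event 12 (INT 0): INT 0 arrives: push (MAIN, PC=1), enter IRQ0 at PC=0 (depth now 1)
Event 13 (EXEC): [IRQ0] PC=0: DEC 2 -> ACC=-9
Event 14 (EXEC): [IRQ0] PC=1: DEC 1 -> ACC=-10
Event 15 (INT 0): INT 0 arrives: push (IRQ0, PC=2), enter IRQ0 at PC=0 (depth now 2)
Event 16 (EXEC): [IRQ0] PC=0: DEC 2 -> ACC=-12
Event 17 (EXEC): [IRQ0] PC=1: DEC 1 -> ACC=-13
Event 18 (EXEC): [IRQ0] PC=2: DEC 1 -> ACC=-14
Event 19 (EXEC): [IRQ0] PC=3: IRET -> resume IRQ0 at PC=2 (depth now 1)
Event 20 (EXEC): [IRQ0] PC=2: DEC 1 -> ACC=-15
Event 21 (EXEC): [IRQ0] PC=3: IRET -> resume MAIN at PC=1 (depth now 0)
Event 22 (EXEC): [MAIN] PC=1: NOP
Event 23 (INT 0): INT 0 arrives: push (MAIN, PC=2), enter IRQ0 at PC=0 (depth now 1)
Event 24 (EXEC): [IRQ0] PC=0: DEC 2 -> ACC=-17
Event 25 (EXEC): [IRQ0] PC=1: DEC 1 -> ACC=-18
Event 26 (EXEC): [IRQ0] PC=2: DEC 1 -> ACC=-19
Event 27 (EXEC): [IRQ0] PC=3: IRET -> resume MAIN at PC=2 (depth now 0)
Event 28 (EXEC): [MAIN] PC=2: DEC 1 -> ACC=-20
Event 29 (EXEC): [MAIN] PC=3: INC 4 -> ACC=-16
Event 30 (EXEC): [MAIN] PC=4: HALT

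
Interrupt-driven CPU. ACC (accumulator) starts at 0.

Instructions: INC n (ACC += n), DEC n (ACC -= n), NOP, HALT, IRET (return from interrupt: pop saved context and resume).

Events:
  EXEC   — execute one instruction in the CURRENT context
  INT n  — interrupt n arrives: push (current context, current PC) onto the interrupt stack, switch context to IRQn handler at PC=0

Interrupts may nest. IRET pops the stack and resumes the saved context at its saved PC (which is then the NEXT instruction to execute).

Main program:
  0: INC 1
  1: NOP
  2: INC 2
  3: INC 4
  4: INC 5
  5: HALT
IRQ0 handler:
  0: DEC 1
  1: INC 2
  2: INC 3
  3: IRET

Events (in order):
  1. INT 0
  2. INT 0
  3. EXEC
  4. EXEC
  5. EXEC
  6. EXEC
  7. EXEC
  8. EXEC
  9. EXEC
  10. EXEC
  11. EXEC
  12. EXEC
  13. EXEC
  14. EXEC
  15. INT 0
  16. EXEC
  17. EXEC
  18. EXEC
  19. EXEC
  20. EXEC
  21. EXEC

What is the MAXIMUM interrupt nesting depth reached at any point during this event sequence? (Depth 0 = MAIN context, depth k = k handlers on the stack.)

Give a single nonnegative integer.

Event 1 (INT 0): INT 0 arrives: push (MAIN, PC=0), enter IRQ0 at PC=0 (depth now 1) [depth=1]
Event 2 (INT 0): INT 0 arrives: push (IRQ0, PC=0), enter IRQ0 at PC=0 (depth now 2) [depth=2]
Event 3 (EXEC): [IRQ0] PC=0: DEC 1 -> ACC=-1 [depth=2]
Event 4 (EXEC): [IRQ0] PC=1: INC 2 -> ACC=1 [depth=2]
Event 5 (EXEC): [IRQ0] PC=2: INC 3 -> ACC=4 [depth=2]
Event 6 (EXEC): [IRQ0] PC=3: IRET -> resume IRQ0 at PC=0 (depth now 1) [depth=1]
Event 7 (EXEC): [IRQ0] PC=0: DEC 1 -> ACC=3 [depth=1]
Event 8 (EXEC): [IRQ0] PC=1: INC 2 -> ACC=5 [depth=1]
Event 9 (EXEC): [IRQ0] PC=2: INC 3 -> ACC=8 [depth=1]
Event 10 (EXEC): [IRQ0] PC=3: IRET -> resume MAIN at PC=0 (depth now 0) [depth=0]
Event 11 (EXEC): [MAIN] PC=0: INC 1 -> ACC=9 [depth=0]
Event 12 (EXEC): [MAIN] PC=1: NOP [depth=0]
Event 13 (EXEC): [MAIN] PC=2: INC 2 -> ACC=11 [depth=0]
Event 14 (EXEC): [MAIN] PC=3: INC 4 -> ACC=15 [depth=0]
Event 15 (INT 0): INT 0 arrives: push (MAIN, PC=4), enter IRQ0 at PC=0 (depth now 1) [depth=1]
Event 16 (EXEC): [IRQ0] PC=0: DEC 1 -> ACC=14 [depth=1]
Event 17 (EXEC): [IRQ0] PC=1: INC 2 -> ACC=16 [depth=1]
Event 18 (EXEC): [IRQ0] PC=2: INC 3 -> ACC=19 [depth=1]
Event 19 (EXEC): [IRQ0] PC=3: IRET -> resume MAIN at PC=4 (depth now 0) [depth=0]
Event 20 (EXEC): [MAIN] PC=4: INC 5 -> ACC=24 [depth=0]
Event 21 (EXEC): [MAIN] PC=5: HALT [depth=0]
Max depth observed: 2

Answer: 2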